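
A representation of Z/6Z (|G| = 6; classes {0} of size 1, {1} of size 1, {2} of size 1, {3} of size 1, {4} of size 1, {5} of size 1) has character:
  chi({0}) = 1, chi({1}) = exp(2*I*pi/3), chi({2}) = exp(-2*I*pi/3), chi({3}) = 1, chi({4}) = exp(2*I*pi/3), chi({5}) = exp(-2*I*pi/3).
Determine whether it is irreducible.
Irreducible: <chi, chi> = 1.

Proof sketch: <chi, chi> = (1/|G|) sum_C |C| * |chi(C)|^2 = (1/6)[1*|1|^2 + 1*|exp(2*I*pi/3)|^2 + 1*|exp(-2*I*pi/3)|^2 + 1*|1|^2 + 1*|exp(2*I*pi/3)|^2 + 1*|exp(-2*I*pi/3)|^2]
  = (1/6)[(1) + (1) + (1) + (1) + (1) + (1)] = 6/6 = 1.
(Exp terms are combined using exp(i*s)*conj(exp(i*t)) = exp(i*(s-t)), and sums of them are collapsed using the identity that for every m > 1 the m distinct m-th roots of unity sum to 0, e.g. 1 + exp(2*I*pi/3) + exp(-2*I*pi/3) = 0.)
A character is irreducible iff <chi, chi> = 1, so this representation is irreducible.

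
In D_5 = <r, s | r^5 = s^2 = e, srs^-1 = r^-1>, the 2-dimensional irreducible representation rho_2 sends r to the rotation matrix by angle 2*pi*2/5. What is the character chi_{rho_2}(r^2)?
chi_{rho_2}(r^2) = 2*cos(2*pi*2*2/5) = -1/2 + sqrt(5)/2

rho_2(r^2) is rotation by angle 2*pi*2*2/5, whose trace is 2*cos(2*pi*2*2/5) = -1/2 + sqrt(5)/2.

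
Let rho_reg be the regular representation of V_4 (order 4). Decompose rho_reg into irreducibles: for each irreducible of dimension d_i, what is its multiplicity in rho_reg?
Each irreducible V_i of dimension d_i appears with multiplicity d_i, i.e. rho_reg = (direct sum over all irreducibles V_i) d_i V_i. The irreducible dimensions for V_4 are 1, 1, 1, 1: 4 irreducibles of dimension 1, each with multiplicity 1. Total dimension 4*1*1 = 4 = |G|.

Argument: General theorem: in the regular representation of a finite group G, each irreducible appears with multiplicity equal to its dimension. Check: dim(rho_reg) = sum d_i^2 = 1 + 1 + 1 + 1 = 4 = |G|.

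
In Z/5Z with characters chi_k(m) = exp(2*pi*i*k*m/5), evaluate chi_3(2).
chi_3(2) = zeta_5^6 = exp(2*I*pi/5)

Derivation: chi_3(2) = zeta_5^(3*2) = zeta_5^6. Since zeta_5^5 = 1, this equals zeta_5^1 = exp(2*pi*i*1/5) = exp(2*I*pi/5).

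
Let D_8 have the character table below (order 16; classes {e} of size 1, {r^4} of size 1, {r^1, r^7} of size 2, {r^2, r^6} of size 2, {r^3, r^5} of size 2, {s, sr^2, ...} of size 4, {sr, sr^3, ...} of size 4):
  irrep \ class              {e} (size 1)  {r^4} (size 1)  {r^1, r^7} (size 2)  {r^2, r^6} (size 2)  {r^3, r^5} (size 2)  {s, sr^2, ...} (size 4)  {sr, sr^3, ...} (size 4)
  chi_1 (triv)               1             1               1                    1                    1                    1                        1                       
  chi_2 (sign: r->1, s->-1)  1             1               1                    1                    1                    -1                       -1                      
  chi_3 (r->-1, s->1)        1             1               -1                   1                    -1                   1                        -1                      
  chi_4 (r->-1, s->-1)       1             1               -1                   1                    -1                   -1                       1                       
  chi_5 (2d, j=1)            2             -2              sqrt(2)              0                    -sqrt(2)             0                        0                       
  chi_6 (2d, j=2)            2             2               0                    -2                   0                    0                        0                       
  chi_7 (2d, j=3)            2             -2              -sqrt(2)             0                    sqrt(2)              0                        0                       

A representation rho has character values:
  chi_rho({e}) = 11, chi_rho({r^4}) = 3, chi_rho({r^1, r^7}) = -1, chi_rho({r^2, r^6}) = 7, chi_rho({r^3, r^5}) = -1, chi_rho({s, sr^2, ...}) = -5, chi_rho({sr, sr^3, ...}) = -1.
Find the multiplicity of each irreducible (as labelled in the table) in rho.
Multiplicities: chi_1: 0, chi_2: 3, chi_3: 1, chi_4: 3, chi_5: 1, chi_6: 0, chi_7: 1.

Details: Use <chi_rho, chi> = (1/|G|) sum_C |C| * chi_rho(C) * conj(chi(C)) with |G| = 16 for each irreducible chi in the table:
  <chi_rho, chi_1> = (1/16)[1*(11)*conj(1) + 1*(3)*conj(1) + 2*(-1)*conj(1) + 2*(7)*conj(1) + 2*(-1)*conj(1) + 4*(-5)*conj(1) + 4*(-1)*conj(1)]
      = (1/16)[(11) + (3) + (-2) + (14) + (-2) + (-20) + (-4)] = 0/16 = 0
  <chi_rho, chi_2> = (1/16)[1*(11)*conj(1) + 1*(3)*conj(1) + 2*(-1)*conj(1) + 2*(7)*conj(1) + 2*(-1)*conj(1) + 4*(-5)*conj(-1) + 4*(-1)*conj(-1)]
      = (1/16)[(11) + (3) + (-2) + (14) + (-2) + (20) + (4)] = 48/16 = 3
  <chi_rho, chi_3> = (1/16)[1*(11)*conj(1) + 1*(3)*conj(1) + 2*(-1)*conj(-1) + 2*(7)*conj(1) + 2*(-1)*conj(-1) + 4*(-5)*conj(1) + 4*(-1)*conj(-1)]
      = (1/16)[(11) + (3) + (2) + (14) + (2) + (-20) + (4)] = 16/16 = 1
  <chi_rho, chi_4> = (1/16)[1*(11)*conj(1) + 1*(3)*conj(1) + 2*(-1)*conj(-1) + 2*(7)*conj(1) + 2*(-1)*conj(-1) + 4*(-5)*conj(-1) + 4*(-1)*conj(1)]
      = (1/16)[(11) + (3) + (2) + (14) + (2) + (20) + (-4)] = 48/16 = 3
  <chi_rho, chi_5> = (1/16)[1*(11)*conj(2) + 1*(3)*conj(-2) + 2*(-1)*conj(sqrt(2)) + 2*(7)*conj(0) + 2*(-1)*conj(-sqrt(2)) + 4*(-5)*conj(0) + 4*(-1)*conj(0)]
      = (1/16)[(22) + (-6) + (-2*sqrt(2)) + (0) + (2*sqrt(2)) + (0) + (0)] = 16/16 = 1
  <chi_rho, chi_6> = (1/16)[1*(11)*conj(2) + 1*(3)*conj(2) + 2*(-1)*conj(0) + 2*(7)*conj(-2) + 2*(-1)*conj(0) + 4*(-5)*conj(0) + 4*(-1)*conj(0)]
      = (1/16)[(22) + (6) + (0) + (-28) + (0) + (0) + (0)] = 0/16 = 0
  <chi_rho, chi_7> = (1/16)[1*(11)*conj(2) + 1*(3)*conj(-2) + 2*(-1)*conj(-sqrt(2)) + 2*(7)*conj(0) + 2*(-1)*conj(sqrt(2)) + 4*(-5)*conj(0) + 4*(-1)*conj(0)]
      = (1/16)[(22) + (-6) + (2*sqrt(2)) + (0) + (-2*sqrt(2)) + (0) + (0)] = 16/16 = 1
Dimension check: dim(rho) = sum (mult * dim) = 0*1 + 3*1 + 1*1 + 3*1 + 1*2 + 0*2 + 1*2 = 11 = chi_rho(e) = 11.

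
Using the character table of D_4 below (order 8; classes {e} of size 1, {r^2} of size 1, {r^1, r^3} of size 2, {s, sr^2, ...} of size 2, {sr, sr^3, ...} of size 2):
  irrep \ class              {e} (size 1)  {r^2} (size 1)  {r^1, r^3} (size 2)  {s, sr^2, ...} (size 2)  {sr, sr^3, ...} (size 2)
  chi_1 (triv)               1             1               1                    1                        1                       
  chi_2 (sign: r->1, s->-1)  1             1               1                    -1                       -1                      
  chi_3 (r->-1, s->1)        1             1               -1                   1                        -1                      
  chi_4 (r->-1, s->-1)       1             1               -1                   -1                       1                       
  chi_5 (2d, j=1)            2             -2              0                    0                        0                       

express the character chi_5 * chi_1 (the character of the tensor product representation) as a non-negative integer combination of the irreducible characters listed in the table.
chi_5 tensor chi_1 = chi_5 (all other irreducibles have multiplicity 0).

Explanation: The character of a tensor product is the pointwise product (chi_5 * chi_1)(C) = chi_5(C) * chi_1(C):
  {e}: (2)*(1), {r^2}: (-2)*(1), {r^1, r^3}: (0)*(1), {s, sr^2, ...}: (0)*(1), {sr, sr^3, ...}: (0)*(1)
so (chi_5 * chi_1) takes values
  {e} -> 2, {r^2} -> -2, {r^1, r^3} -> 0, {s, sr^2, ...} -> 0, {sr, sr^3, ...} -> 0.
Now take the inner product of this character with each irreducible chi from the table, <chi_5*chi_1, chi> = (1/8) sum_C |C| (chi_5*chi_1)(C) conj(chi(C)):
  <chi_5*chi_1, chi_1> = (1/8)[1*(2)*conj(1) + 1*(-2)*conj(1) + 2*(0)*conj(1) + 2*(0)*conj(1) + 2*(0)*conj(1)]
      = (1/8)[(2) + (-2) + (0) + (0) + (0)] = 0/8 = 0
  <chi_5*chi_1, chi_2> = (1/8)[1*(2)*conj(1) + 1*(-2)*conj(1) + 2*(0)*conj(1) + 2*(0)*conj(-1) + 2*(0)*conj(-1)]
      = (1/8)[(2) + (-2) + (0) + (0) + (0)] = 0/8 = 0
  <chi_5*chi_1, chi_3> = (1/8)[1*(2)*conj(1) + 1*(-2)*conj(1) + 2*(0)*conj(-1) + 2*(0)*conj(1) + 2*(0)*conj(-1)]
      = (1/8)[(2) + (-2) + (0) + (0) + (0)] = 0/8 = 0
  <chi_5*chi_1, chi_4> = (1/8)[1*(2)*conj(1) + 1*(-2)*conj(1) + 2*(0)*conj(-1) + 2*(0)*conj(-1) + 2*(0)*conj(1)]
      = (1/8)[(2) + (-2) + (0) + (0) + (0)] = 0/8 = 0
  <chi_5*chi_1, chi_5> = (1/8)[1*(2)*conj(2) + 1*(-2)*conj(-2) + 2*(0)*conj(0) + 2*(0)*conj(0) + 2*(0)*conj(0)]
      = (1/8)[(4) + (4) + (0) + (0) + (0)] = 8/8 = 1
Hence the multiplicities are chi_5: 1. Dimension check: dim(chi_5)*dim(chi_1) = 2*1 = 2 and sum (mult * dim) = 1*2 = 2.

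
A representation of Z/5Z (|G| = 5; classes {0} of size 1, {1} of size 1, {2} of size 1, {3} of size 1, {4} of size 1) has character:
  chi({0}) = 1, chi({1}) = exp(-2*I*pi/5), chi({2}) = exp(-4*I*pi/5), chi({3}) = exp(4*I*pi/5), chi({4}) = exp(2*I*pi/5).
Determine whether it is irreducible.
Irreducible: <chi, chi> = 1.

Reasoning: <chi, chi> = (1/|G|) sum_C |C| * |chi(C)|^2 = (1/5)[1*|1|^2 + 1*|exp(-2*I*pi/5)|^2 + 1*|exp(-4*I*pi/5)|^2 + 1*|exp(4*I*pi/5)|^2 + 1*|exp(2*I*pi/5)|^2]
  = (1/5)[(1) + (1) + (1) + (1) + (1)] = 5/5 = 1.
(Exp terms are combined using exp(i*s)*conj(exp(i*t)) = exp(i*(s-t)), and sums of them are collapsed using the identity that for every m > 1 the m distinct m-th roots of unity sum to 0, e.g. 1 + exp(2*I*pi/3) + exp(-2*I*pi/3) = 0.)
A character is irreducible iff <chi, chi> = 1, so this representation is irreducible.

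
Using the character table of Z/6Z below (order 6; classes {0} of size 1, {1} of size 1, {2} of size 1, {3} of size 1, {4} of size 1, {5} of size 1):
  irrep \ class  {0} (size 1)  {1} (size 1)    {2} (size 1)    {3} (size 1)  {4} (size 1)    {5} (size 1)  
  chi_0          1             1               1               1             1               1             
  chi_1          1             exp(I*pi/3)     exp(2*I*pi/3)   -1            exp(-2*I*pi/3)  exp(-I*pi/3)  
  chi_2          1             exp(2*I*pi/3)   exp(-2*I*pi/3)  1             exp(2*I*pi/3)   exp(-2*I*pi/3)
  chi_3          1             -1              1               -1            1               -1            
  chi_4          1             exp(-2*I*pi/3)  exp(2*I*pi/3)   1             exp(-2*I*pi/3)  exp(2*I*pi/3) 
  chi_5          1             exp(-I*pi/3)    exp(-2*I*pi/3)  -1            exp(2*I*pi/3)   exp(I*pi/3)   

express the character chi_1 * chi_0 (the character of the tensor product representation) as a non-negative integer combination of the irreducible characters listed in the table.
chi_1 tensor chi_0 = chi_1 (all other irreducibles have multiplicity 0).

Justification: The character of a tensor product is the pointwise product (chi_1 * chi_0)(C) = chi_1(C) * chi_0(C):
  {0}: (1)*(1), {1}: (exp(I*pi/3))*(1), {2}: (exp(2*I*pi/3))*(1), {3}: (-1)*(1), {4}: (exp(-2*I*pi/3))*(1), {5}: (exp(-I*pi/3))*(1)
so (chi_1 * chi_0) takes values
  {0} -> 1, {1} -> exp(I*pi/3), {2} -> exp(2*I*pi/3), {3} -> -1, {4} -> exp(-2*I*pi/3), {5} -> exp(-I*pi/3).
Now take the inner product of this character with each irreducible chi from the table, <chi_1*chi_0, chi> = (1/6) sum_C |C| (chi_1*chi_0)(C) conj(chi(C)):
  <chi_1*chi_0, chi_0> = (1/6)[1*(1)*conj(1) + 1*(exp(I*pi/3))*conj(1) + 1*(exp(2*I*pi/3))*conj(1) + 1*(-1)*conj(1) + 1*(exp(-2*I*pi/3))*conj(1) + 1*(exp(-I*pi/3))*conj(1)]
      = (1/6)[(1) + (exp(I*pi/3)) + (exp(2*I*pi/3)) + (-1) + (exp(-2*I*pi/3)) + (exp(-I*pi/3))] = 0/6 = 0
  <chi_1*chi_0, chi_1> = (1/6)[1*(1)*conj(1) + 1*(exp(I*pi/3))*conj(exp(I*pi/3)) + 1*(exp(2*I*pi/3))*conj(exp(2*I*pi/3)) + 1*(-1)*conj(-1) + 1*(exp(-2*I*pi/3))*conj(exp(-2*I*pi/3)) + 1*(exp(-I*pi/3))*conj(exp(-I*pi/3))]
      = (1/6)[(1) + (1) + (1) + (1) + (1) + (1)] = 6/6 = 1
  <chi_1*chi_0, chi_2> = (1/6)[1*(1)*conj(1) + 1*(exp(I*pi/3))*conj(exp(2*I*pi/3)) + 1*(exp(2*I*pi/3))*conj(exp(-2*I*pi/3)) + 1*(-1)*conj(1) + 1*(exp(-2*I*pi/3))*conj(exp(2*I*pi/3)) + 1*(exp(-I*pi/3))*conj(exp(-2*I*pi/3))]
      = (1/6)[(1) + (exp(-I*pi/3)) + (exp(-2*I*pi/3)) + (-1) + (exp(2*I*pi/3)) + (exp(I*pi/3))] = 0/6 = 0
  <chi_1*chi_0, chi_3> = (1/6)[1*(1)*conj(1) + 1*(exp(I*pi/3))*conj(-1) + 1*(exp(2*I*pi/3))*conj(1) + 1*(-1)*conj(-1) + 1*(exp(-2*I*pi/3))*conj(1) + 1*(exp(-I*pi/3))*conj(-1)]
      = (1/6)[(1) + (-exp(I*pi/3)) + (exp(2*I*pi/3)) + (1) + (exp(-2*I*pi/3)) + (-exp(-I*pi/3))] = 0/6 = 0
  <chi_1*chi_0, chi_4> = (1/6)[1*(1)*conj(1) + 1*(exp(I*pi/3))*conj(exp(-2*I*pi/3)) + 1*(exp(2*I*pi/3))*conj(exp(2*I*pi/3)) + 1*(-1)*conj(1) + 1*(exp(-2*I*pi/3))*conj(exp(-2*I*pi/3)) + 1*(exp(-I*pi/3))*conj(exp(2*I*pi/3))]
      = (1/6)[(1) + (-1) + (1) + (-1) + (1) + (-1)] = 0/6 = 0
  <chi_1*chi_0, chi_5> = (1/6)[1*(1)*conj(1) + 1*(exp(I*pi/3))*conj(exp(-I*pi/3)) + 1*(exp(2*I*pi/3))*conj(exp(-2*I*pi/3)) + 1*(-1)*conj(-1) + 1*(exp(-2*I*pi/3))*conj(exp(2*I*pi/3)) + 1*(exp(-I*pi/3))*conj(exp(I*pi/3))]
      = (1/6)[(1) + (exp(2*I*pi/3)) + (exp(-2*I*pi/3)) + (1) + (exp(2*I*pi/3)) + (exp(-2*I*pi/3))] = 0/6 = 0
(Exp terms are combined using exp(i*s)*conj(exp(i*t)) = exp(i*(s-t)), and sums of them are collapsed using the identity that for every m > 1 the m distinct m-th roots of unity sum to 0, e.g. 1 + exp(2*I*pi/3) + exp(-2*I*pi/3) = 0.)
Hence the multiplicities are chi_1: 1. Dimension check: dim(chi_1)*dim(chi_0) = 1*1 = 1 and sum (mult * dim) = 1*1 = 1.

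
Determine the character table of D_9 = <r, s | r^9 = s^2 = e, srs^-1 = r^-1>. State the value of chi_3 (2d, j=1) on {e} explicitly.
Conjugacy classes: {e} of size 1, {r^1, r^8} of size 2, {r^2, r^7} of size 2, {r^3, r^6} of size 2, {r^4, r^5} of size 2, {s, sr, ..., sr^8} of size 9.
Character table:
  irrep \ class              {e} (size 1)  {r^1, r^8} (size 2)  {r^2, r^7} (size 2)  {r^3, r^6} (size 2)  {r^4, r^5} (size 2)  {s, sr, ..., sr^8} (size 9)
  chi_1 (triv)               1             1                    1                    1                    1                    1                          
  chi_2 (sign: r->1, s->-1)  1             1                    1                    1                    1                    -1                         
  chi_3 (2d, j=1)            2             2*cos(2*pi/9)        2*cos(4*pi/9)        -1                   -2*cos(pi/9)         0                          
  chi_4 (2d, j=2)            2             2*cos(4*pi/9)        -2*cos(pi/9)         -1                   2*cos(2*pi/9)        0                          
  chi_5 (2d, j=3)            2             -1                   -1                   2                    -1                   0                          
  chi_6 (2d, j=4)            2             -2*cos(pi/9)         2*cos(2*pi/9)        -1                   2*cos(4*pi/9)        0                          

Spot check: chi_3 (2d, j=1) on {e} = 2.

Solution. D_9 has order 2*9 = 18 with 6 conjugacy classes, hence 6 irreducibles. Sum of squared dims 1 + 1 + 4 + 4 + 4 + 4 = 18 = |G|. Linear characters come from the abelianisation; the 2-dimensional irreps have character r^k -> 2*cos(2*pi*j*k/9), reflections -> 0.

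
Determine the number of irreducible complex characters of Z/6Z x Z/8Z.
48

Proof sketch: The number of irreducible complex representations of a finite group equals its number of conjugacy classes. Z/6Z x Z/8Z is abelian of order 48, so every element is its own conjugacy class: 48 classes, so Z/6Z x Z/8Z (order 48) has exactly 48 irreducible complex representations.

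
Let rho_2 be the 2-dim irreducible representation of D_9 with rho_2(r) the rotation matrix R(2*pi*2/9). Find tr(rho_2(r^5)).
chi_{rho_2}(r^5) = 2*cos(2*pi*2*5/9) = 2*cos(20*pi/9)

Explanation: rho_2(r^5) is rotation by angle 2*pi*2*5/9, whose trace is 2*cos(2*pi*2*5/9) = 2*cos(20*pi/9).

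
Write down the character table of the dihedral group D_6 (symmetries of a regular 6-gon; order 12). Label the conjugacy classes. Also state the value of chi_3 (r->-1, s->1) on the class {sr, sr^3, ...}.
Conjugacy classes: {e} of size 1, {r^3} of size 1, {r^1, r^5} of size 2, {r^2, r^4} of size 2, {s, sr^2, ...} of size 3, {sr, sr^3, ...} of size 3.
Character table:
  irrep \ class              {e} (size 1)  {r^3} (size 1)  {r^1, r^5} (size 2)  {r^2, r^4} (size 2)  {s, sr^2, ...} (size 3)  {sr, sr^3, ...} (size 3)
  chi_1 (triv)               1             1               1                    1                    1                        1                       
  chi_2 (sign: r->1, s->-1)  1             1               1                    1                    -1                       -1                      
  chi_3 (r->-1, s->1)        1             -1              -1                   1                    1                        -1                      
  chi_4 (r->-1, s->-1)       1             -1              -1                   1                    -1                       1                       
  chi_5 (2d, j=1)            2             -2              1                    -1                   0                        0                       
  chi_6 (2d, j=2)            2             2               -1                   -1                   0                        0                       

Spot check: chi_3 (r->-1, s->1) on {sr, sr^3, ...} = -1.

Reasoning: D_6 has order 2*6 = 12 with 6 conjugacy classes, hence 6 irreducibles. Sum of squared dims 1 + 1 + 1 + 1 + 4 + 4 = 12 = |G|. Linear characters come from the abelianisation; the 2-dimensional irreps have character r^k -> 2*cos(2*pi*j*k/6), reflections -> 0.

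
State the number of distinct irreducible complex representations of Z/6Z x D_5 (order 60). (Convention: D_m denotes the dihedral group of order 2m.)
24

Solution. The number of irreducible complex representations of a finite group equals its number of conjugacy classes. For a direct product, #classes(G x H) = #classes(G) * #classes(H). Z/6Z has 6 classes (abelian), D_5 has 4 classes, so 6 * 4 = 24, so Z/6Z x D_5 (order 60) has exactly 24 irreducible complex representations.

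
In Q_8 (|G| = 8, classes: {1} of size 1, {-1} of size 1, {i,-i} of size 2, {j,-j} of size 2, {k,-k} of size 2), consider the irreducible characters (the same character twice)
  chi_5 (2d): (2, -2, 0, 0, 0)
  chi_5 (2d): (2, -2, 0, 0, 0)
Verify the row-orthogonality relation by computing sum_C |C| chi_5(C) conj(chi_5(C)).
Sum = 8 = |G| = 8; so <chi_5, chi_5> = 1 (norm-1 confirms irreducibility).

Proof sketch: Compute term by term over conjugacy classes (|C| * chi_5(C) * conj(chi_5(C))):
  1*(2)*conj(2) + 1*(-2)*conj(-2) + 2*(0)*conj(0) + 2*(0)*conj(0) + 2*(0)*conj(0)
  = (4) + (4) + (0) + (0) + (0)
  = 8.
Dividing by |G| = 8 gives 8/8 = 1, matching the row-orthogonality relation <chi_5, chi_5> = [chi_5 = chi_5].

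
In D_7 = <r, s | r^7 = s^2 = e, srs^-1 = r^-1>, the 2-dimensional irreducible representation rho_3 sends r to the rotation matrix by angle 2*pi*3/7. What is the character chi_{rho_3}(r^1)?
chi_{rho_3}(r^1) = 2*cos(2*pi*3*1/7) = -2*cos(pi/7)

Working: rho_3(r^1) is rotation by angle 2*pi*3*1/7, whose trace is 2*cos(2*pi*3*1/7) = -2*cos(pi/7).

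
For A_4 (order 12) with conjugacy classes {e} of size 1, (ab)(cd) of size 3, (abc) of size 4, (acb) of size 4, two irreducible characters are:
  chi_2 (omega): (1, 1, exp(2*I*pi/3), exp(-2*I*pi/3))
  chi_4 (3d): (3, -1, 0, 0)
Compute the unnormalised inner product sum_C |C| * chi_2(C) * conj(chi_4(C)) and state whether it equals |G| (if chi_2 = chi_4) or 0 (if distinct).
Sum = 0; so <chi_2, chi_4> = 0 (distinct irreducibles are orthogonal).

Explanation: Compute term by term over conjugacy classes (|C| * chi_2(C) * conj(chi_4(C))):
  1*(1)*conj(3) + 3*(1)*conj(-1) + 4*(exp(2*I*pi/3))*conj(0) + 4*(exp(-2*I*pi/3))*conj(0)
  = (3) + (-3) + (0) + (0)
  = 0.
(Exp terms are combined using exp(i*s)*conj(exp(i*t)) = exp(i*(s-t)), and sums of them are collapsed using the identity that for every m > 1 the m distinct m-th roots of unity sum to 0, e.g. 1 + exp(2*I*pi/3) + exp(-2*I*pi/3) = 0.)
Dividing by |G| = 12 gives 0/12 = 0, matching the row-orthogonality relation <chi_2, chi_4> = [chi_2 = chi_4].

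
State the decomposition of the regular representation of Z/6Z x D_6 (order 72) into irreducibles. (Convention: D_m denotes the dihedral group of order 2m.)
Each irreducible V_i of dimension d_i appears with multiplicity d_i, i.e. rho_reg = (direct sum over all irreducibles V_i) d_i V_i. The irreducible dimensions for Z/6Z x D_6 are 1, 1, 1, 1, 1, 1, 1, 1, 1, 1, 1, 1, 1, 1, 1, 1, 1, 1, 1, 1, 1, 1, 1, 1, 2, 2, 2, 2, 2, 2, 2, 2, 2, 2, 2, 2: 24 irreducibles of dimension 1, each with multiplicity 1; 12 irreducibles of dimension 2, each with multiplicity 2. Total dimension 24*1*1 + 12*2*2 = 72 = |G|.

Argument: General theorem: in the regular representation of a finite group G, each irreducible appears with multiplicity equal to its dimension. Check: dim(rho_reg) = sum d_i^2 = 1 + 1 + 1 + 1 + 1 + 1 + 1 + 1 + 1 + 1 + 1 + 1 + 1 + 1 + 1 + 1 + 1 + 1 + 1 + 1 + 1 + 1 + 1 + 1 + 4 + 4 + 4 + 4 + 4 + 4 + 4 + 4 + 4 + 4 + 4 + 4 = 72 = |G|.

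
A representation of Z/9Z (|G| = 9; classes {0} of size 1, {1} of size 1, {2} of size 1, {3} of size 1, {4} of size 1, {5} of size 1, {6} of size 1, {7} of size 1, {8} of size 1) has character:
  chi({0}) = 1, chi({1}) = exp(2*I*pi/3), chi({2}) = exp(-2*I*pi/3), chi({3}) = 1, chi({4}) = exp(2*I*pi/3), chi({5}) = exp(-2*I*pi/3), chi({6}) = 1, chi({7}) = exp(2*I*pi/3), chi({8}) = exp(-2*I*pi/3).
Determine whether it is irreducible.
Irreducible: <chi, chi> = 1.

Derivation: <chi, chi> = (1/|G|) sum_C |C| * |chi(C)|^2 = (1/9)[1*|1|^2 + 1*|exp(2*I*pi/3)|^2 + 1*|exp(-2*I*pi/3)|^2 + 1*|1|^2 + 1*|exp(2*I*pi/3)|^2 + 1*|exp(-2*I*pi/3)|^2 + 1*|1|^2 + 1*|exp(2*I*pi/3)|^2 + 1*|exp(-2*I*pi/3)|^2]
  = (1/9)[(1) + (1) + (1) + (1) + (1) + (1) + (1) + (1) + (1)] = 9/9 = 1.
(Exp terms are combined using exp(i*s)*conj(exp(i*t)) = exp(i*(s-t)), and sums of them are collapsed using the identity that for every m > 1 the m distinct m-th roots of unity sum to 0, e.g. 1 + exp(2*I*pi/3) + exp(-2*I*pi/3) = 0.)
A character is irreducible iff <chi, chi> = 1, so this representation is irreducible.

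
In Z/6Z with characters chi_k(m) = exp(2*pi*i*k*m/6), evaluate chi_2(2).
chi_2(2) = zeta_6^4 = exp(-2*I*pi/3)

Solution. chi_2(2) = zeta_6^(2*2) = zeta_6^4. Since zeta_6^6 = 1, this equals zeta_6^4 = exp(2*pi*i*4/6) = exp(-2*I*pi/3).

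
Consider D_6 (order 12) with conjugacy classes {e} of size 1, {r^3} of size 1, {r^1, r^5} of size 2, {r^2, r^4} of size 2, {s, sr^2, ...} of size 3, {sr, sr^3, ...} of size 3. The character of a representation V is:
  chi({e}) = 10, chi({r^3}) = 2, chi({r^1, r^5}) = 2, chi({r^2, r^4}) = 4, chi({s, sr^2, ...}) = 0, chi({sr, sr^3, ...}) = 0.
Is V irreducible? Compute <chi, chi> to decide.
Not irreducible (reducible): <chi, chi> = 12 > 1.

<chi, chi> = (1/|G|) sum_C |C| * |chi(C)|^2 = (1/12)[1*|10|^2 + 1*|2|^2 + 2*|2|^2 + 2*|4|^2 + 3*|0|^2 + 3*|0|^2]
  = (1/12)[(100) + (4) + (8) + (32) + (0) + (0)] = 144/12 = 12.
A character is irreducible iff <chi, chi> = 1, so this representation is reducible.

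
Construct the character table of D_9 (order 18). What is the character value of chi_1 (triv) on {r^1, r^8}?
Conjugacy classes: {e} of size 1, {r^1, r^8} of size 2, {r^2, r^7} of size 2, {r^3, r^6} of size 2, {r^4, r^5} of size 2, {s, sr, ..., sr^8} of size 9.
Character table:
  irrep \ class              {e} (size 1)  {r^1, r^8} (size 2)  {r^2, r^7} (size 2)  {r^3, r^6} (size 2)  {r^4, r^5} (size 2)  {s, sr, ..., sr^8} (size 9)
  chi_1 (triv)               1             1                    1                    1                    1                    1                          
  chi_2 (sign: r->1, s->-1)  1             1                    1                    1                    1                    -1                         
  chi_3 (2d, j=1)            2             2*cos(2*pi/9)        2*cos(4*pi/9)        -1                   -2*cos(pi/9)         0                          
  chi_4 (2d, j=2)            2             2*cos(4*pi/9)        -2*cos(pi/9)         -1                   2*cos(2*pi/9)        0                          
  chi_5 (2d, j=3)            2             -1                   -1                   2                    -1                   0                          
  chi_6 (2d, j=4)            2             -2*cos(pi/9)         2*cos(2*pi/9)        -1                   2*cos(4*pi/9)        0                          

Spot check: chi_1 (triv) on {r^1, r^8} = 1.

Explanation: D_9 has order 2*9 = 18 with 6 conjugacy classes, hence 6 irreducibles. Sum of squared dims 1 + 1 + 4 + 4 + 4 + 4 = 18 = |G|. Linear characters come from the abelianisation; the 2-dimensional irreps have character r^k -> 2*cos(2*pi*j*k/9), reflections -> 0.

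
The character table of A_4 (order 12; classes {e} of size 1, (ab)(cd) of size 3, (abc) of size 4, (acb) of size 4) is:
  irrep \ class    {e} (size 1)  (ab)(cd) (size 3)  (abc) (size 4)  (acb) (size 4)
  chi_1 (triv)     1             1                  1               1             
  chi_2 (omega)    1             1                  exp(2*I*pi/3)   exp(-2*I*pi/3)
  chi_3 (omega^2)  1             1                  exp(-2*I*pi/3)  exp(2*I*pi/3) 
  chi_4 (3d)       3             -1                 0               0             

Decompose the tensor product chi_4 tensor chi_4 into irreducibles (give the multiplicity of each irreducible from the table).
chi_4 tensor chi_4 = chi_1 + chi_2 + chi_3 + 2*chi_4 (all other irreducibles have multiplicity 0).

Why: The character of a tensor product is the pointwise product (chi_4 * chi_4)(C) = chi_4(C) * chi_4(C):
  {e}: (3)*(3), (ab)(cd): (-1)*(-1), (abc): (0)*(0), (acb): (0)*(0)
so (chi_4 * chi_4) takes values
  {e} -> 9, (ab)(cd) -> 1, (abc) -> 0, (acb) -> 0.
Now take the inner product of this character with each irreducible chi from the table, <chi_4*chi_4, chi> = (1/12) sum_C |C| (chi_4*chi_4)(C) conj(chi(C)):
  <chi_4*chi_4, chi_1> = (1/12)[1*(9)*conj(1) + 3*(1)*conj(1) + 4*(0)*conj(1) + 4*(0)*conj(1)]
      = (1/12)[(9) + (3) + (0) + (0)] = 12/12 = 1
  <chi_4*chi_4, chi_2> = (1/12)[1*(9)*conj(1) + 3*(1)*conj(1) + 4*(0)*conj(exp(2*I*pi/3)) + 4*(0)*conj(exp(-2*I*pi/3))]
      = (1/12)[(9) + (3) + (0) + (0)] = 12/12 = 1
  <chi_4*chi_4, chi_3> = (1/12)[1*(9)*conj(1) + 3*(1)*conj(1) + 4*(0)*conj(exp(-2*I*pi/3)) + 4*(0)*conj(exp(2*I*pi/3))]
      = (1/12)[(9) + (3) + (0) + (0)] = 12/12 = 1
  <chi_4*chi_4, chi_4> = (1/12)[1*(9)*conj(3) + 3*(1)*conj(-1) + 4*(0)*conj(0) + 4*(0)*conj(0)]
      = (1/12)[(27) + (-3) + (0) + (0)] = 24/12 = 2
(Exp terms are combined using exp(i*s)*conj(exp(i*t)) = exp(i*(s-t)), and sums of them are collapsed using the identity that for every m > 1 the m distinct m-th roots of unity sum to 0, e.g. 1 + exp(2*I*pi/3) + exp(-2*I*pi/3) = 0.)
Hence the multiplicities are chi_1: 1, chi_2: 1, chi_3: 1, chi_4: 2. Dimension check: dim(chi_4)*dim(chi_4) = 3*3 = 9 and sum (mult * dim) = 1*1 + 1*1 + 1*1 + 2*3 = 9.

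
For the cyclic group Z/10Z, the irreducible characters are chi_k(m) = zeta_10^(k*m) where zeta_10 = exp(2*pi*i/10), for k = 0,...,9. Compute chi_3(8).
chi_3(8) = zeta_10^24 = exp(4*I*pi/5)

chi_3(8) = zeta_10^(3*8) = zeta_10^24. Since zeta_10^10 = 1, this equals zeta_10^4 = exp(2*pi*i*4/10) = exp(4*I*pi/5).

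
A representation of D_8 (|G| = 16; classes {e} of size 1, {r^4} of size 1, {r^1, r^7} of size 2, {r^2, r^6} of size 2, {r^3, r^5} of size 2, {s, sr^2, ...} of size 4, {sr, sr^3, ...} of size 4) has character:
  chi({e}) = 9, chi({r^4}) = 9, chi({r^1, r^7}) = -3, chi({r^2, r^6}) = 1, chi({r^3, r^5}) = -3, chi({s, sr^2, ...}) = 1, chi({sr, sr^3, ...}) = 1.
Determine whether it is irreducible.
Not irreducible (reducible): <chi, chi> = 13 > 1.

Proof sketch: <chi, chi> = (1/|G|) sum_C |C| * |chi(C)|^2 = (1/16)[1*|9|^2 + 1*|9|^2 + 2*|-3|^2 + 2*|1|^2 + 2*|-3|^2 + 4*|1|^2 + 4*|1|^2]
  = (1/16)[(81) + (81) + (18) + (2) + (18) + (4) + (4)] = 208/16 = 13.
A character is irreducible iff <chi, chi> = 1, so this representation is reducible.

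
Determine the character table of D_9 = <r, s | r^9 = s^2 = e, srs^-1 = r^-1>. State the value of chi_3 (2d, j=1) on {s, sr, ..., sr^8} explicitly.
Conjugacy classes: {e} of size 1, {r^1, r^8} of size 2, {r^2, r^7} of size 2, {r^3, r^6} of size 2, {r^4, r^5} of size 2, {s, sr, ..., sr^8} of size 9.
Character table:
  irrep \ class              {e} (size 1)  {r^1, r^8} (size 2)  {r^2, r^7} (size 2)  {r^3, r^6} (size 2)  {r^4, r^5} (size 2)  {s, sr, ..., sr^8} (size 9)
  chi_1 (triv)               1             1                    1                    1                    1                    1                          
  chi_2 (sign: r->1, s->-1)  1             1                    1                    1                    1                    -1                         
  chi_3 (2d, j=1)            2             2*cos(2*pi/9)        2*cos(4*pi/9)        -1                   -2*cos(pi/9)         0                          
  chi_4 (2d, j=2)            2             2*cos(4*pi/9)        -2*cos(pi/9)         -1                   2*cos(2*pi/9)        0                          
  chi_5 (2d, j=3)            2             -1                   -1                   2                    -1                   0                          
  chi_6 (2d, j=4)            2             -2*cos(pi/9)         2*cos(2*pi/9)        -1                   2*cos(4*pi/9)        0                          

Spot check: chi_3 (2d, j=1) on {s, sr, ..., sr^8} = 0.

Reasoning: D_9 has order 2*9 = 18 with 6 conjugacy classes, hence 6 irreducibles. Sum of squared dims 1 + 1 + 4 + 4 + 4 + 4 = 18 = |G|. Linear characters come from the abelianisation; the 2-dimensional irreps have character r^k -> 2*cos(2*pi*j*k/9), reflections -> 0.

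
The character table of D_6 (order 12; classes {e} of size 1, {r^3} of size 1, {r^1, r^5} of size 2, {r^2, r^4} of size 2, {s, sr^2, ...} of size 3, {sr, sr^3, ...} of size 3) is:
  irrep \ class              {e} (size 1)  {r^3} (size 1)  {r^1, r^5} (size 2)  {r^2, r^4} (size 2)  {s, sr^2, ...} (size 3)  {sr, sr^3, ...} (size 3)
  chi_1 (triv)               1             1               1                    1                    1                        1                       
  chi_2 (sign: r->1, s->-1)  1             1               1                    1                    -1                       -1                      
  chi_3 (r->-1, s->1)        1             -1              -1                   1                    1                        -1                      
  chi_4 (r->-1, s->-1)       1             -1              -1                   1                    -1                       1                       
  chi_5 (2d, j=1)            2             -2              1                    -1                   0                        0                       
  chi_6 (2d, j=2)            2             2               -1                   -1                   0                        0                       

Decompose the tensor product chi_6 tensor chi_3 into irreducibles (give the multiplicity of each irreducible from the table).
chi_6 tensor chi_3 = chi_5 (all other irreducibles have multiplicity 0).

Justification: The character of a tensor product is the pointwise product (chi_6 * chi_3)(C) = chi_6(C) * chi_3(C):
  {e}: (2)*(1), {r^3}: (2)*(-1), {r^1, r^5}: (-1)*(-1), {r^2, r^4}: (-1)*(1), {s, sr^2, ...}: (0)*(1), {sr, sr^3, ...}: (0)*(-1)
so (chi_6 * chi_3) takes values
  {e} -> 2, {r^3} -> -2, {r^1, r^5} -> 1, {r^2, r^4} -> -1, {s, sr^2, ...} -> 0, {sr, sr^3, ...} -> 0.
Now take the inner product of this character with each irreducible chi from the table, <chi_6*chi_3, chi> = (1/12) sum_C |C| (chi_6*chi_3)(C) conj(chi(C)):
  <chi_6*chi_3, chi_1> = (1/12)[1*(2)*conj(1) + 1*(-2)*conj(1) + 2*(1)*conj(1) + 2*(-1)*conj(1) + 3*(0)*conj(1) + 3*(0)*conj(1)]
      = (1/12)[(2) + (-2) + (2) + (-2) + (0) + (0)] = 0/12 = 0
  <chi_6*chi_3, chi_2> = (1/12)[1*(2)*conj(1) + 1*(-2)*conj(1) + 2*(1)*conj(1) + 2*(-1)*conj(1) + 3*(0)*conj(-1) + 3*(0)*conj(-1)]
      = (1/12)[(2) + (-2) + (2) + (-2) + (0) + (0)] = 0/12 = 0
  <chi_6*chi_3, chi_3> = (1/12)[1*(2)*conj(1) + 1*(-2)*conj(-1) + 2*(1)*conj(-1) + 2*(-1)*conj(1) + 3*(0)*conj(1) + 3*(0)*conj(-1)]
      = (1/12)[(2) + (2) + (-2) + (-2) + (0) + (0)] = 0/12 = 0
  <chi_6*chi_3, chi_4> = (1/12)[1*(2)*conj(1) + 1*(-2)*conj(-1) + 2*(1)*conj(-1) + 2*(-1)*conj(1) + 3*(0)*conj(-1) + 3*(0)*conj(1)]
      = (1/12)[(2) + (2) + (-2) + (-2) + (0) + (0)] = 0/12 = 0
  <chi_6*chi_3, chi_5> = (1/12)[1*(2)*conj(2) + 1*(-2)*conj(-2) + 2*(1)*conj(1) + 2*(-1)*conj(-1) + 3*(0)*conj(0) + 3*(0)*conj(0)]
      = (1/12)[(4) + (4) + (2) + (2) + (0) + (0)] = 12/12 = 1
  <chi_6*chi_3, chi_6> = (1/12)[1*(2)*conj(2) + 1*(-2)*conj(2) + 2*(1)*conj(-1) + 2*(-1)*conj(-1) + 3*(0)*conj(0) + 3*(0)*conj(0)]
      = (1/12)[(4) + (-4) + (-2) + (2) + (0) + (0)] = 0/12 = 0
Hence the multiplicities are chi_5: 1. Dimension check: dim(chi_6)*dim(chi_3) = 2*1 = 2 and sum (mult * dim) = 1*2 = 2.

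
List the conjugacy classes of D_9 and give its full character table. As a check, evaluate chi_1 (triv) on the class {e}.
Conjugacy classes: {e} of size 1, {r^1, r^8} of size 2, {r^2, r^7} of size 2, {r^3, r^6} of size 2, {r^4, r^5} of size 2, {s, sr, ..., sr^8} of size 9.
Character table:
  irrep \ class              {e} (size 1)  {r^1, r^8} (size 2)  {r^2, r^7} (size 2)  {r^3, r^6} (size 2)  {r^4, r^5} (size 2)  {s, sr, ..., sr^8} (size 9)
  chi_1 (triv)               1             1                    1                    1                    1                    1                          
  chi_2 (sign: r->1, s->-1)  1             1                    1                    1                    1                    -1                         
  chi_3 (2d, j=1)            2             2*cos(2*pi/9)        2*cos(4*pi/9)        -1                   -2*cos(pi/9)         0                          
  chi_4 (2d, j=2)            2             2*cos(4*pi/9)        -2*cos(pi/9)         -1                   2*cos(2*pi/9)        0                          
  chi_5 (2d, j=3)            2             -1                   -1                   2                    -1                   0                          
  chi_6 (2d, j=4)            2             -2*cos(pi/9)         2*cos(2*pi/9)        -1                   2*cos(4*pi/9)        0                          

Spot check: chi_1 (triv) on {e} = 1.

Justification: D_9 has order 2*9 = 18 with 6 conjugacy classes, hence 6 irreducibles. Sum of squared dims 1 + 1 + 4 + 4 + 4 + 4 = 18 = |G|. Linear characters come from the abelianisation; the 2-dimensional irreps have character r^k -> 2*cos(2*pi*j*k/9), reflections -> 0.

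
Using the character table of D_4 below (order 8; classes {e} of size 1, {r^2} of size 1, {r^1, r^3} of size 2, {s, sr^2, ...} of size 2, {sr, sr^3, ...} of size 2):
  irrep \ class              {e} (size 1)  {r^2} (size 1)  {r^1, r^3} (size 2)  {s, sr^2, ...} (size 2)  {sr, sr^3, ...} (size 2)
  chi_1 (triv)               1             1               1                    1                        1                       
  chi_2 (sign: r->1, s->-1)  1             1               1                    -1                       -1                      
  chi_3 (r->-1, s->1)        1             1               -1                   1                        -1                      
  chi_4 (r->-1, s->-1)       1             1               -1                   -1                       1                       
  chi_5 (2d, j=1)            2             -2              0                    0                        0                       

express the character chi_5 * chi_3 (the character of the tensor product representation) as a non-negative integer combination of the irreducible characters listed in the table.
chi_5 tensor chi_3 = chi_5 (all other irreducibles have multiplicity 0).

Argument: The character of a tensor product is the pointwise product (chi_5 * chi_3)(C) = chi_5(C) * chi_3(C):
  {e}: (2)*(1), {r^2}: (-2)*(1), {r^1, r^3}: (0)*(-1), {s, sr^2, ...}: (0)*(1), {sr, sr^3, ...}: (0)*(-1)
so (chi_5 * chi_3) takes values
  {e} -> 2, {r^2} -> -2, {r^1, r^3} -> 0, {s, sr^2, ...} -> 0, {sr, sr^3, ...} -> 0.
Now take the inner product of this character with each irreducible chi from the table, <chi_5*chi_3, chi> = (1/8) sum_C |C| (chi_5*chi_3)(C) conj(chi(C)):
  <chi_5*chi_3, chi_1> = (1/8)[1*(2)*conj(1) + 1*(-2)*conj(1) + 2*(0)*conj(1) + 2*(0)*conj(1) + 2*(0)*conj(1)]
      = (1/8)[(2) + (-2) + (0) + (0) + (0)] = 0/8 = 0
  <chi_5*chi_3, chi_2> = (1/8)[1*(2)*conj(1) + 1*(-2)*conj(1) + 2*(0)*conj(1) + 2*(0)*conj(-1) + 2*(0)*conj(-1)]
      = (1/8)[(2) + (-2) + (0) + (0) + (0)] = 0/8 = 0
  <chi_5*chi_3, chi_3> = (1/8)[1*(2)*conj(1) + 1*(-2)*conj(1) + 2*(0)*conj(-1) + 2*(0)*conj(1) + 2*(0)*conj(-1)]
      = (1/8)[(2) + (-2) + (0) + (0) + (0)] = 0/8 = 0
  <chi_5*chi_3, chi_4> = (1/8)[1*(2)*conj(1) + 1*(-2)*conj(1) + 2*(0)*conj(-1) + 2*(0)*conj(-1) + 2*(0)*conj(1)]
      = (1/8)[(2) + (-2) + (0) + (0) + (0)] = 0/8 = 0
  <chi_5*chi_3, chi_5> = (1/8)[1*(2)*conj(2) + 1*(-2)*conj(-2) + 2*(0)*conj(0) + 2*(0)*conj(0) + 2*(0)*conj(0)]
      = (1/8)[(4) + (4) + (0) + (0) + (0)] = 8/8 = 1
Hence the multiplicities are chi_5: 1. Dimension check: dim(chi_5)*dim(chi_3) = 2*1 = 2 and sum (mult * dim) = 1*2 = 2.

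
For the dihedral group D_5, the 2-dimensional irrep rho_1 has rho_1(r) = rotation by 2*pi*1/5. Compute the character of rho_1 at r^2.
chi_{rho_1}(r^2) = 2*cos(2*pi*1*2/5) = -sqrt(5)/2 - 1/2

Solution. rho_1(r^2) is rotation by angle 2*pi*1*2/5, whose trace is 2*cos(2*pi*1*2/5) = -sqrt(5)/2 - 1/2.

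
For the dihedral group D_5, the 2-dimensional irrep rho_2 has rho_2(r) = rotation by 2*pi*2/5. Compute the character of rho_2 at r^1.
chi_{rho_2}(r^1) = 2*cos(2*pi*2*1/5) = -sqrt(5)/2 - 1/2

Justification: rho_2(r^1) is rotation by angle 2*pi*2*1/5, whose trace is 2*cos(2*pi*2*1/5) = -sqrt(5)/2 - 1/2.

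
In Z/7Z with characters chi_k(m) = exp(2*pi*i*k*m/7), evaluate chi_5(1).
chi_5(1) = zeta_7^5 = exp(-4*I*pi/7)

Argument: chi_5(1) = zeta_7^(5*1) = zeta_7^5. Since zeta_7^7 = 1, this equals zeta_7^5 = exp(2*pi*i*5/7) = exp(-4*I*pi/7).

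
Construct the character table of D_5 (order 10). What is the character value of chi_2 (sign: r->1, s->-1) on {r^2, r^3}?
Conjugacy classes: {e} of size 1, {r^1, r^4} of size 2, {r^2, r^3} of size 2, {s, sr, ..., sr^4} of size 5.
Character table:
  irrep \ class              {e} (size 1)  {r^1, r^4} (size 2)  {r^2, r^3} (size 2)  {s, sr, ..., sr^4} (size 5)
  chi_1 (triv)               1             1                    1                    1                          
  chi_2 (sign: r->1, s->-1)  1             1                    1                    -1                         
  chi_3 (2d, j=1)            2             -1/2 + sqrt(5)/2     -sqrt(5)/2 - 1/2     0                          
  chi_4 (2d, j=2)            2             -sqrt(5)/2 - 1/2     -1/2 + sqrt(5)/2     0                          

Spot check: chi_2 (sign: r->1, s->-1) on {r^2, r^3} = 1.

Why: D_5 has order 2*5 = 10 with 4 conjugacy classes, hence 4 irreducibles. Sum of squared dims 1 + 1 + 4 + 4 = 10 = |G|. Linear characters come from the abelianisation; the 2-dimensional irreps have character r^k -> 2*cos(2*pi*j*k/5), reflections -> 0.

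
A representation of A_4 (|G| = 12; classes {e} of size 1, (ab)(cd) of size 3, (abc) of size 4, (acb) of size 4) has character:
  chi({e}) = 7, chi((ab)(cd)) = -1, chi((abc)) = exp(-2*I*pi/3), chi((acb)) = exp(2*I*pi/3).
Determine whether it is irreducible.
Not irreducible (reducible): <chi, chi> = 5 > 1.

Why: <chi, chi> = (1/|G|) sum_C |C| * |chi(C)|^2 = (1/12)[1*|7|^2 + 3*|-1|^2 + 4*|exp(-2*I*pi/3)|^2 + 4*|exp(2*I*pi/3)|^2]
  = (1/12)[(49) + (3) + (4) + (4)] = 60/12 = 5.
(Exp terms are combined using exp(i*s)*conj(exp(i*t)) = exp(i*(s-t)), and sums of them are collapsed using the identity that for every m > 1 the m distinct m-th roots of unity sum to 0, e.g. 1 + exp(2*I*pi/3) + exp(-2*I*pi/3) = 0.)
A character is irreducible iff <chi, chi> = 1, so this representation is reducible.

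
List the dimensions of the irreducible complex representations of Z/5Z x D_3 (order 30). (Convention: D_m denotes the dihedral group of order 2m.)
Dimensions: 1, 1, 1, 1, 1, 1, 1, 1, 1, 1, 2, 2, 2, 2, 2

Why: There are 15 irreducibles (= number of conjugacy classes). Their dimensions d_i satisfy sum d_i^2 = |G| = 30: 1 + 1 + 1 + 1 + 1 + 1 + 1 + 1 + 1 + 1 + 4 + 4 + 4 + 4 + 4 = 30. (For the product with Z/5Z: each of the 5 1-dim characters of Z/5Z tensors with each irrep of D_3, giving 5 copies of each D_3-dimension.)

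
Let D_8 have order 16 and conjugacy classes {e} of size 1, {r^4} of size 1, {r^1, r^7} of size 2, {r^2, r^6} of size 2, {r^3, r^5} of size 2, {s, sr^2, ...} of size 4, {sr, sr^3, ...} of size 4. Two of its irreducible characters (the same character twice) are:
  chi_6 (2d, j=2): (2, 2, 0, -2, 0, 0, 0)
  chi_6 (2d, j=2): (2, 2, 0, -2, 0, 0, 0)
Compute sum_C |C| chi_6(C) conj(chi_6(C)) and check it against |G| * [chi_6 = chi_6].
Sum = 16 = |G| = 16; so <chi_6, chi_6> = 1 (norm-1 confirms irreducibility).

Proof sketch: Compute term by term over conjugacy classes (|C| * chi_6(C) * conj(chi_6(C))):
  1*(2)*conj(2) + 1*(2)*conj(2) + 2*(0)*conj(0) + 2*(-2)*conj(-2) + 2*(0)*conj(0) + 4*(0)*conj(0) + 4*(0)*conj(0)
  = (4) + (4) + (0) + (8) + (0) + (0) + (0)
  = 16.
Dividing by |G| = 16 gives 16/16 = 1, matching the row-orthogonality relation <chi_6, chi_6> = [chi_6 = chi_6].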